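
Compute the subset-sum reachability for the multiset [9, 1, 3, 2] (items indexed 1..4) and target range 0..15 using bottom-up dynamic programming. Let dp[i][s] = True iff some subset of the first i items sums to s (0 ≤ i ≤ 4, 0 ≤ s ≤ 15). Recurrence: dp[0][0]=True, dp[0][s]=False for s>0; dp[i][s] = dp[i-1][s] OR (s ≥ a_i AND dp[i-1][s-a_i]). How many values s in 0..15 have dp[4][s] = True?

i\s   0   1   2   3   4   5   6   7   8   9  10  11  12  13  14  15
  0   T   F   F   F   F   F   F   F   F   F   F   F   F   F   F   F
  1   T   F   F   F   F   F   F   F   F   T   F   F   F   F   F   F
  2   T   T   F   F   F   F   F   F   F   T   T   F   F   F   F   F
  3   T   T   F   T   T   F   F   F   F   T   T   F   T   T   F   F
  4   T   T   T   T   T   T   T   F   F   T   T   T   T   T   T   T

14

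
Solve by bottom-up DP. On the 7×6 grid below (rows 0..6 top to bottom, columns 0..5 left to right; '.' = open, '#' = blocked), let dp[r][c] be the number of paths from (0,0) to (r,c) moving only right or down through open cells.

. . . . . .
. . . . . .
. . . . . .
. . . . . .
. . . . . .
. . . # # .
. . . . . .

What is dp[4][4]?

r\c   0   1   2   3   4   5
  0   1   1   1   1   1   1
  1   1   2   3   4   5   6
  2   1   3   6  10  15  21
  3   1   4  10  20  35  56
  4   1   5  15  35  70 126
  5   1   6  21   0   0 126
  6   1   7  28  28  28 154

70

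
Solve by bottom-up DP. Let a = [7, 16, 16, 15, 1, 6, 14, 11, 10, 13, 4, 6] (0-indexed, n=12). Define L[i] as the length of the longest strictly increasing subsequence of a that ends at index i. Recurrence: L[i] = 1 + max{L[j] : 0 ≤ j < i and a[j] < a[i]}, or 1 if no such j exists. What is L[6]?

   i    0    1    2    3    4    5    6    7    8    9   10   11
a[i]    7   16   16   15    1    6   14   11   10   13    4    6
L[i]    1    2    2    2    1    2    3    3    3    4    2    3

3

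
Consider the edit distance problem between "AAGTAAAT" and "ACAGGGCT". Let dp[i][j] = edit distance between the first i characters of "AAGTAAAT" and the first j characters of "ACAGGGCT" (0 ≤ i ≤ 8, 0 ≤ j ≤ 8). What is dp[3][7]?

   ''  A  C  A  G  G  G  C  T
''  0  1  2  3  4  5  6  7  8
 A  1  0  1  2  3  4  5  6  7
 A  2  1  1  1  2  3  4  5  6
 G  3  2  2  2  1  2  3  4  5
 T  4  3  3  3  2  2  3  4  4
 A  5  4  4  3  3  3  3  4  5
 A  6  5  5  4  4  4  4  4  5
 A  7  6  6  5  5  5  5  5  5
 T  8  7  7  6  6  6  6  6  5

4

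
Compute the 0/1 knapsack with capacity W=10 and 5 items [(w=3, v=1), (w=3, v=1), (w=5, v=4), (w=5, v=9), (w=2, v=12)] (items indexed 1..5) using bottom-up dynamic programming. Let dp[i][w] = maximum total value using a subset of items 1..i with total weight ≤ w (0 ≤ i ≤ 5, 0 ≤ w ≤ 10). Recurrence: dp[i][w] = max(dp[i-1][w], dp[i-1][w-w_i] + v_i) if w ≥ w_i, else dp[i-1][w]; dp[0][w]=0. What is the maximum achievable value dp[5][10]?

i\w   0   1   2   3   4   5   6   7   8   9  10
  0   0   0   0   0   0   0   0   0   0   0   0
  1   0   0   0   1   1   1   1   1   1   1   1
  2   0   0   0   1   1   1   2   2   2   2   2
  3   0   0   0   1   1   4   4   4   5   5   5
  4   0   0   0   1   1   9   9   9  10  10  13
  5   0   0  12  12  12  13  13  21  21  21  22

22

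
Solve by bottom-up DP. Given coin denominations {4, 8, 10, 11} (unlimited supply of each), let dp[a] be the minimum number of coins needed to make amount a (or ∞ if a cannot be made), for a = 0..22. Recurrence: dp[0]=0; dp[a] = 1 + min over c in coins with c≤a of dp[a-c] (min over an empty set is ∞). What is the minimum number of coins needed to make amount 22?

2

 a  0  1  2  3  4  5  6  7  8  9 10 11 12 13 14 15 16 17 18 19 20 21 22
dp  0  -  -  -  1  -  -  -  1  -  1  1  2  -  2  2  2  -  2  2  2  2  2
(- denotes ∞ / unreachable)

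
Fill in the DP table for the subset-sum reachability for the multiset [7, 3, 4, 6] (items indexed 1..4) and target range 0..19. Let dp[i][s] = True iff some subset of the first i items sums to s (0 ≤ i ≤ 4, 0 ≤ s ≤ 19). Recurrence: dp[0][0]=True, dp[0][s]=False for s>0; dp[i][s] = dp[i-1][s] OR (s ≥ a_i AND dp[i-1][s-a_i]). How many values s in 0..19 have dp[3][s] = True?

7

i\s   0   1   2   3   4   5   6   7   8   9  10  11  12  13  14  15  16  17  18  19
  0   T   F   F   F   F   F   F   F   F   F   F   F   F   F   F   F   F   F   F   F
  1   T   F   F   F   F   F   F   T   F   F   F   F   F   F   F   F   F   F   F   F
  2   T   F   F   T   F   F   F   T   F   F   T   F   F   F   F   F   F   F   F   F
  3   T   F   F   T   T   F   F   T   F   F   T   T   F   F   T   F   F   F   F   F
  4   T   F   F   T   T   F   T   T   F   T   T   T   F   T   T   F   T   T   F   F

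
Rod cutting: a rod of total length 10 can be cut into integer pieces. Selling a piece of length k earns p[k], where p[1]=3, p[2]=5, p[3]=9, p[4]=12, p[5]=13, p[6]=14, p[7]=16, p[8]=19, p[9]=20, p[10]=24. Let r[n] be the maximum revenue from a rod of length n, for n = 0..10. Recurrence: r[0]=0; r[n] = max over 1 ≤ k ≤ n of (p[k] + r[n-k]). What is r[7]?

   n    0    1    2    3    4    5    6    7    8    9   10
r[n]    0    3    6    9   12   15   18   21   24   27   30

21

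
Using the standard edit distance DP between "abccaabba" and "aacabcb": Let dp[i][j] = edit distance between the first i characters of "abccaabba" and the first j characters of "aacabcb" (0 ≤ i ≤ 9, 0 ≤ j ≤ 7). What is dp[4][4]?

2

   ''  a  a  c  a  b  c  b
''  0  1  2  3  4  5  6  7
 a  1  0  1  2  3  4  5  6
 b  2  1  1  2  3  3  4  5
 c  3  2  2  1  2  3  3  4
 c  4  3  3  2  2  3  3  4
 a  5  4  3  3  2  3  4  4
 a  6  5  4  4  3  3  4  5
 b  7  6  5  5  4  3  4  4
 b  8  7  6  6  5  4  4  4
 a  9  8  7  7  6  5  5  5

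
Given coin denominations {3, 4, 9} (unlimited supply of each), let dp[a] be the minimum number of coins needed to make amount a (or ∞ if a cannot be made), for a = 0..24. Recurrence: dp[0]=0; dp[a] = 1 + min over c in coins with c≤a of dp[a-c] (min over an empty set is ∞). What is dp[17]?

3

 a  0  1  2  3  4  5  6  7  8  9 10 11 12 13 14 15 16 17 18 19 20 21 22 23 24
dp  0  -  -  1  1  -  2  2  2  1  3  3  2  2  4  3  3  3  2  4  4  3  3  5  4
(- denotes ∞ / unreachable)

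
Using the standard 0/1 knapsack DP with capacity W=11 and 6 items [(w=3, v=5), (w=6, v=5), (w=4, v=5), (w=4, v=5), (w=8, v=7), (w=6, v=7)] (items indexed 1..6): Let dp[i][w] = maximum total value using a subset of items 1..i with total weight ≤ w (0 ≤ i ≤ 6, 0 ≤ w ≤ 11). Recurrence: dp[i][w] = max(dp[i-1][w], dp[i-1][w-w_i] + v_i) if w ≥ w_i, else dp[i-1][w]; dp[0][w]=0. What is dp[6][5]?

i\w   0   1   2   3   4   5   6   7   8   9  10  11
  0   0   0   0   0   0   0   0   0   0   0   0   0
  1   0   0   0   5   5   5   5   5   5   5   5   5
  2   0   0   0   5   5   5   5   5   5  10  10  10
  3   0   0   0   5   5   5   5  10  10  10  10  10
  4   0   0   0   5   5   5   5  10  10  10  10  15
  5   0   0   0   5   5   5   5  10  10  10  10  15
  6   0   0   0   5   5   5   7  10  10  12  12  15

5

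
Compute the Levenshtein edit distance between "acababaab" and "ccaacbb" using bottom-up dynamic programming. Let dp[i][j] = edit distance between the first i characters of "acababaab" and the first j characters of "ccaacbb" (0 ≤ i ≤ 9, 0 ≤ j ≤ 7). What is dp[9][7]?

   ''  c  c  a  a  c  b  b
''  0  1  2  3  4  5  6  7
 a  1  1  2  2  3  4  5  6
 c  2  1  1  2  3  3  4  5
 a  3  2  2  1  2  3  4  5
 b  4  3  3  2  2  3  3  4
 a  5  4  4  3  2  3  4  4
 b  6  5  5  4  3  3  3  4
 a  7  6  6  5  4  4  4  4
 a  8  7  7  6  5  5  5  5
 b  9  8  8  7  6  6  5  5

5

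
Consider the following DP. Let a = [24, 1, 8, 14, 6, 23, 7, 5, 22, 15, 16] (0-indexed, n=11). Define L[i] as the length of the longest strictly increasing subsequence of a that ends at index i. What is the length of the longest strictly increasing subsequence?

   i    0    1    2    3    4    5    6    7    8    9   10
a[i]   24    1    8   14    6   23    7    5   22   15   16
L[i]    1    1    2    3    2    4    3    2    4    4    5

5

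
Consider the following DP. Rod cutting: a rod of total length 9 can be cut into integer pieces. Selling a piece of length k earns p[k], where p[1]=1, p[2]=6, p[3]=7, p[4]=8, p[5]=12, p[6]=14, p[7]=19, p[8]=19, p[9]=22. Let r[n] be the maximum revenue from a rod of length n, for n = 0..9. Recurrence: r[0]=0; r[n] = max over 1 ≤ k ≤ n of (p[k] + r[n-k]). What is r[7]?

   n    0    1    2    3    4    5    6    7    8    9
r[n]    0    1    6    7   12   13   18   19   24   25

19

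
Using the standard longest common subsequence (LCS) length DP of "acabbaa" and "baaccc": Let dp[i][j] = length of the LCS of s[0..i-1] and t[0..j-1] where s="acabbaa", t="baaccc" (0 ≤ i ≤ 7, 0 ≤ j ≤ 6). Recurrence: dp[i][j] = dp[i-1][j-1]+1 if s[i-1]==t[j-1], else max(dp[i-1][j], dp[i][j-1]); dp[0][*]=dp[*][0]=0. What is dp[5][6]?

2

   ''  b  a  a  c  c  c
''  0  0  0  0  0  0  0
 a  0  0  1  1  1  1  1
 c  0  0  1  1  2  2  2
 a  0  0  1  2  2  2  2
 b  0  1  1  2  2  2  2
 b  0  1  1  2  2  2  2
 a  0  1  2  2  2  2  2
 a  0  1  2  3  3  3  3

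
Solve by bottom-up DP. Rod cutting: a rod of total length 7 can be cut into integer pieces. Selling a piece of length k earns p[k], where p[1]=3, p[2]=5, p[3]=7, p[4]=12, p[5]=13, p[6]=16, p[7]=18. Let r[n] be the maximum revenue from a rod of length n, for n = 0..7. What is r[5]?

15

   n    0    1    2    3    4    5    6    7
r[n]    0    3    6    9   12   15   18   21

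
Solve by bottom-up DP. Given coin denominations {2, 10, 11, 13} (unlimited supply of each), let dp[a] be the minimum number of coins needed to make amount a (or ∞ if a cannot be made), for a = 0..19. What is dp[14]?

 a  0  1  2  3  4  5  6  7  8  9 10 11 12 13 14 15 16 17 18 19
dp  0  -  1  -  2  -  3  -  4  -  1  1  2  1  3  2  4  3  5  4
(- denotes ∞ / unreachable)

3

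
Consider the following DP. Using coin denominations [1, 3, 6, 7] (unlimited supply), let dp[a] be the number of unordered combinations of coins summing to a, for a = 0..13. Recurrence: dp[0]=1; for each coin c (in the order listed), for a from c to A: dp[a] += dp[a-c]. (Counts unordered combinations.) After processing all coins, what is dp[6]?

4

after  coin     0     1     2     3     4     5     6     7     8     9    10    11    12    13
          1     1     1     1     1     1     1     1     1     1     1     1     1     1     1
          3     1     1     1     2     2     2     3     3     3     4     4     4     5     5
          6     1     1     1     2     2     2     4     4     4     6     6     6     9     9
          7     1     1     1     2     2     2     4     5     5     7     8     8    11    13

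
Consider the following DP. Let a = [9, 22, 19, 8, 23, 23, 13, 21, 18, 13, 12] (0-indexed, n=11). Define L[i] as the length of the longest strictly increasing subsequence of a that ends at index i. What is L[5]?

   i    0    1    2    3    4    5    6    7    8    9   10
a[i]    9   22   19    8   23   23   13   21   18   13   12
L[i]    1    2    2    1    3    3    2    3    3    2    2

3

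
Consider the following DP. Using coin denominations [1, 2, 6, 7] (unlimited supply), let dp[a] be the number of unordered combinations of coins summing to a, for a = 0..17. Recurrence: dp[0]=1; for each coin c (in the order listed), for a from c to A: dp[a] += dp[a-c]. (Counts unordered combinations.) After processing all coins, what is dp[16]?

after  coin     0     1     2     3     4     5     6     7     8     9    10    11    12    13    14    15    16    17
          1     1     1     1     1     1     1     1     1     1     1     1     1     1     1     1     1     1     1
          2     1     1     2     2     3     3     4     4     5     5     6     6     7     7     8     8     9     9
          6     1     1     2     2     3     3     5     5     7     7     9     9    12    12    15    15    18    18
          7     1     1     2     2     3     3     5     6     8     9    11    12    15    17    21    23    27    29

27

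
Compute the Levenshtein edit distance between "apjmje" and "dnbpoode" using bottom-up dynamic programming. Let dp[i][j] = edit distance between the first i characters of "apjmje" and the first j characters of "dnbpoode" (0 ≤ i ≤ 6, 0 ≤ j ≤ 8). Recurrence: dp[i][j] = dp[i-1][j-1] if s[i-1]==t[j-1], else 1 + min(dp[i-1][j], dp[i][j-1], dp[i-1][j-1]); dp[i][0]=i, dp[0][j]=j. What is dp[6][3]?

6

   ''  d  n  b  p  o  o  d  e
''  0  1  2  3  4  5  6  7  8
 a  1  1  2  3  4  5  6  7  8
 p  2  2  2  3  3  4  5  6  7
 j  3  3  3  3  4  4  5  6  7
 m  4  4  4  4  4  5  5  6  7
 j  5  5  5  5  5  5  6  6  7
 e  6  6  6  6  6  6  6  7  6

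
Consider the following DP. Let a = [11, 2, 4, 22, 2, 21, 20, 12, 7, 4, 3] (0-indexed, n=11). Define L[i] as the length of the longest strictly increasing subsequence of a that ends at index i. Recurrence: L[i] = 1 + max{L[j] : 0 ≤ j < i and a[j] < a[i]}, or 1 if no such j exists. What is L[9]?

2

   i    0    1    2    3    4    5    6    7    8    9   10
a[i]   11    2    4   22    2   21   20   12    7    4    3
L[i]    1    1    2    3    1    3    3    3    3    2    2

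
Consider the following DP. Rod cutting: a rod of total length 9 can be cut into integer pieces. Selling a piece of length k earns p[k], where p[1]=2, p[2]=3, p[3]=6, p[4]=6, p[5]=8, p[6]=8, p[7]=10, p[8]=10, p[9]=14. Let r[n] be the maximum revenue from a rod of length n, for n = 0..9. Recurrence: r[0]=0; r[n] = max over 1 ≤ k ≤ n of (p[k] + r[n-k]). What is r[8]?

16

   n    0    1    2    3    4    5    6    7    8    9
r[n]    0    2    4    6    8   10   12   14   16   18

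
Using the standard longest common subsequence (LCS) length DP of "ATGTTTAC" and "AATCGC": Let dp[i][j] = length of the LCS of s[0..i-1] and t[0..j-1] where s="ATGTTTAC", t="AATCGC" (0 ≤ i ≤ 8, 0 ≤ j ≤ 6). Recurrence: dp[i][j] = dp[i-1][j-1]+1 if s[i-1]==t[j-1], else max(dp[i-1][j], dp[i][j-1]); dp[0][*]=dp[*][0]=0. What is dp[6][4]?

2

   ''  A  A  T  C  G  C
''  0  0  0  0  0  0  0
 A  0  1  1  1  1  1  1
 T  0  1  1  2  2  2  2
 G  0  1  1  2  2  3  3
 T  0  1  1  2  2  3  3
 T  0  1  1  2  2  3  3
 T  0  1  1  2  2  3  3
 A  0  1  2  2  2  3  3
 C  0  1  2  2  3  3  4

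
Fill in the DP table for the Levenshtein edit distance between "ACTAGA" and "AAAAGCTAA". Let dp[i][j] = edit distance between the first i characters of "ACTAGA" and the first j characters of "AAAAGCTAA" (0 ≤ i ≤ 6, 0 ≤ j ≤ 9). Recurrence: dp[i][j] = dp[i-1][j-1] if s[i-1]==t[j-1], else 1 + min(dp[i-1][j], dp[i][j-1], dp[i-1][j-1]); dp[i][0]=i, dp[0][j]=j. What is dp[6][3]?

   ''  A  A  A  A  G  C  T  A  A
''  0  1  2  3  4  5  6  7  8  9
 A  1  0  1  2  3  4  5  6  7  8
 C  2  1  1  2  3  4  4  5  6  7
 T  3  2  2  2  3  4  5  4  5  6
 A  4  3  2  2  2  3  4  5  4  5
 G  5  4  3  3  3  2  3  4  5  5
 A  6  5  4  3  3  3  3  4  4  5

3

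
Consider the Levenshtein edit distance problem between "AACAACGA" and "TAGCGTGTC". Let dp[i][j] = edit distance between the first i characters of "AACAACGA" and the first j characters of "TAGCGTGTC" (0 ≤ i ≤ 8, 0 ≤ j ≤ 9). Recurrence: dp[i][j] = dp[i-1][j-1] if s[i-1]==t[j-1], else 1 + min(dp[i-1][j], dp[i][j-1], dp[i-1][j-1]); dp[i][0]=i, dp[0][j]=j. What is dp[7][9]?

   ''  T  A  G  C  G  T  G  T  C
''  0  1  2  3  4  5  6  7  8  9
 A  1  1  1  2  3  4  5  6  7  8
 A  2  2  1  2  3  4  5  6  7  8
 C  3  3  2  2  2  3  4  5  6  7
 A  4  4  3  3  3  3  4  5  6  7
 A  5  5  4  4  4  4  4  5  6  7
 C  6  6  5  5  4  5  5  5  6  6
 G  7  7  6  5  5  4  5  5  6  7
 A  8  8  7  6  6  5  5  6  6  7

7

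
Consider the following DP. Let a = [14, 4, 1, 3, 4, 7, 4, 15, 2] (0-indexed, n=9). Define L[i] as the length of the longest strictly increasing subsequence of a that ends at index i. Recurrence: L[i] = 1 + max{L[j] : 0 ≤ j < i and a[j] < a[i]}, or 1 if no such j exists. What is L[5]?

4

   i    0    1    2    3    4    5    6    7    8
a[i]   14    4    1    3    4    7    4   15    2
L[i]    1    1    1    2    3    4    3    5    2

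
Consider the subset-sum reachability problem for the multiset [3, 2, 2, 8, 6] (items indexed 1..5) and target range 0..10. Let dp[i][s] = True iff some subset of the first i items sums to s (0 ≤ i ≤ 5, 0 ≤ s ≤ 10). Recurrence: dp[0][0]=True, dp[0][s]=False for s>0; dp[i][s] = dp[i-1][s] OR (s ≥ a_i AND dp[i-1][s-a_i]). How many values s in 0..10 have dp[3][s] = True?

6

i\s   0   1   2   3   4   5   6   7   8   9  10
  0   T   F   F   F   F   F   F   F   F   F   F
  1   T   F   F   T   F   F   F   F   F   F   F
  2   T   F   T   T   F   T   F   F   F   F   F
  3   T   F   T   T   T   T   F   T   F   F   F
  4   T   F   T   T   T   T   F   T   T   F   T
  5   T   F   T   T   T   T   T   T   T   T   T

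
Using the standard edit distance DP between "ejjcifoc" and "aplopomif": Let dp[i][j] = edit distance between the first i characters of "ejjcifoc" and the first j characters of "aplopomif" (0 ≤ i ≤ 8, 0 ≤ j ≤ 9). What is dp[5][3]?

   ''  a  p  l  o  p  o  m  i  f
''  0  1  2  3  4  5  6  7  8  9
 e  1  1  2  3  4  5  6  7  8  9
 j  2  2  2  3  4  5  6  7  8  9
 j  3  3  3  3  4  5  6  7  8  9
 c  4  4  4  4  4  5  6  7  8  9
 i  5  5  5  5  5  5  6  7  7  8
 f  6  6  6  6  6  6  6  7  8  7
 o  7  7  7  7  6  7  6  7  8  8
 c  8  8  8  8  7  7  7  7  8  9

5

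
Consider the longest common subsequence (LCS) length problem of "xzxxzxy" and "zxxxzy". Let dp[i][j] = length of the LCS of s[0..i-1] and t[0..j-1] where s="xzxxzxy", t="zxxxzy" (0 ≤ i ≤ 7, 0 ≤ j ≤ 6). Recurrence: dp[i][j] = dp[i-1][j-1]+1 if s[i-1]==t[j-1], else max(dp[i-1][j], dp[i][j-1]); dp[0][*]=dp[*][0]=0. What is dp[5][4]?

   ''  z  x  x  x  z  y
''  0  0  0  0  0  0  0
 x  0  0  1  1  1  1  1
 z  0  1  1  1  1  2  2
 x  0  1  2  2  2  2  2
 x  0  1  2  3  3  3  3
 z  0  1  2  3  3  4  4
 x  0  1  2  3  4  4  4
 y  0  1  2  3  4  4  5

3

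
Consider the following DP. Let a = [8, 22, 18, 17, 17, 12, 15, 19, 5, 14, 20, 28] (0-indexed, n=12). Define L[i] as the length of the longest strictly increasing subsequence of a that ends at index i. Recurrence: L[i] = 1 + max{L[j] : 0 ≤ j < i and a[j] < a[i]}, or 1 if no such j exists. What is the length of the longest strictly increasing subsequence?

   i    0    1    2    3    4    5    6    7    8    9   10   11
a[i]    8   22   18   17   17   12   15   19    5   14   20   28
L[i]    1    2    2    2    2    2    3    4    1    3    5    6

6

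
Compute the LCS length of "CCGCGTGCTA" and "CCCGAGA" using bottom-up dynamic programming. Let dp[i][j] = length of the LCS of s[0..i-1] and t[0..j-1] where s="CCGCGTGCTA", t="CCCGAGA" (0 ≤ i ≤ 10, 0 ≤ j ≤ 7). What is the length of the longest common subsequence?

6

   ''  C  C  C  G  A  G  A
''  0  0  0  0  0  0  0  0
 C  0  1  1  1  1  1  1  1
 C  0  1  2  2  2  2  2  2
 G  0  1  2  2  3  3  3  3
 C  0  1  2  3  3  3  3  3
 G  0  1  2  3  4  4  4  4
 T  0  1  2  3  4  4  4  4
 G  0  1  2  3  4  4  5  5
 C  0  1  2  3  4  4  5  5
 T  0  1  2  3  4  4  5  5
 A  0  1  2  3  4  5  5  6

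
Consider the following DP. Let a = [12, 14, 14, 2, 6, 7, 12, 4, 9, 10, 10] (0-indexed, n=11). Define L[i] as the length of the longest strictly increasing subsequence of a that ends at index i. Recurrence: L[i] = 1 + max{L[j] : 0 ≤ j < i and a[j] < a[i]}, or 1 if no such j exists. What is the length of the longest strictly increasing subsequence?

   i    0    1    2    3    4    5    6    7    8    9   10
a[i]   12   14   14    2    6    7   12    4    9   10   10
L[i]    1    2    2    1    2    3    4    2    4    5    5

5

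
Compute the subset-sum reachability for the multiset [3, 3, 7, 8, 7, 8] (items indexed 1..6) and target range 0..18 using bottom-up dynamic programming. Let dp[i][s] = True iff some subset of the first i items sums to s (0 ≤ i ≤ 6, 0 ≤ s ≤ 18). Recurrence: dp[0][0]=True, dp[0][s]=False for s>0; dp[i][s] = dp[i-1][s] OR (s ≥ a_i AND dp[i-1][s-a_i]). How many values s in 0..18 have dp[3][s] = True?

i\s   0   1   2   3   4   5   6   7   8   9  10  11  12  13  14  15  16  17  18
  0   T   F   F   F   F   F   F   F   F   F   F   F   F   F   F   F   F   F   F
  1   T   F   F   T   F   F   F   F   F   F   F   F   F   F   F   F   F   F   F
  2   T   F   F   T   F   F   T   F   F   F   F   F   F   F   F   F   F   F   F
  3   T   F   F   T   F   F   T   T   F   F   T   F   F   T   F   F   F   F   F
  4   T   F   F   T   F   F   T   T   T   F   T   T   F   T   T   T   F   F   T
  5   T   F   F   T   F   F   T   T   T   F   T   T   F   T   T   T   F   T   T
  6   T   F   F   T   F   F   T   T   T   F   T   T   F   T   T   T   T   T   T

6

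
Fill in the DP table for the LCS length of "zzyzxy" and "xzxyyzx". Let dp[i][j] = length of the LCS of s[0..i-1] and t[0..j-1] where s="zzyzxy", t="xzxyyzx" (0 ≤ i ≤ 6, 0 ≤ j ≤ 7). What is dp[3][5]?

   ''  x  z  x  y  y  z  x
''  0  0  0  0  0  0  0  0
 z  0  0  1  1  1  1  1  1
 z  0  0  1  1  1  1  2  2
 y  0  0  1  1  2  2  2  2
 z  0  0  1  1  2  2  3  3
 x  0  1  1  2  2  2  3  4
 y  0  1  1  2  3  3  3  4

2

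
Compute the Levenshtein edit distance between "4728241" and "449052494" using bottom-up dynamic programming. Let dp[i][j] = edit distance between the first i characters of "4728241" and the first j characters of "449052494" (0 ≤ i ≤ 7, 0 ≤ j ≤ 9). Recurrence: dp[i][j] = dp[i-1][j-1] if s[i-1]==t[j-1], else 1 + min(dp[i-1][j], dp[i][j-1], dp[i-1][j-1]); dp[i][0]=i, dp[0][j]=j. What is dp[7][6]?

6

   ''  4  4  9  0  5  2  4  9  4
''  0  1  2  3  4  5  6  7  8  9
 4  1  0  1  2  3  4  5  6  7  8
 7  2  1  1  2  3  4  5  6  7  8
 2  3  2  2  2  3  4  4  5  6  7
 8  4  3  3  3  3  4  5  5  6  7
 2  5  4  4  4  4  4  4  5  6  7
 4  6  5  4  5  5  5  5  4  5  6
 1  7  6  5  5  6  6  6  5  5  6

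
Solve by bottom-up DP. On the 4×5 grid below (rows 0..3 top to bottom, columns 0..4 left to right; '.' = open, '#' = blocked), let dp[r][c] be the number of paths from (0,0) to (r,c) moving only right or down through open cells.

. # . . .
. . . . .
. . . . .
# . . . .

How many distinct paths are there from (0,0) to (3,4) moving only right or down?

14

r\c   0   1   2   3   4
  0   1   0   0   0   0
  1   1   1   1   1   1
  2   1   2   3   4   5
  3   0   2   5   9  14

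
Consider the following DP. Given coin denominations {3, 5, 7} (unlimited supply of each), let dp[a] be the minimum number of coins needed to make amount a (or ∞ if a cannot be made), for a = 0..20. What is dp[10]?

2

 a  0  1  2  3  4  5  6  7  8  9 10 11 12 13 14 15 16 17 18 19 20
dp  0  -  -  1  -  1  2  1  2  3  2  3  2  3  2  3  4  3  4  3  4
(- denotes ∞ / unreachable)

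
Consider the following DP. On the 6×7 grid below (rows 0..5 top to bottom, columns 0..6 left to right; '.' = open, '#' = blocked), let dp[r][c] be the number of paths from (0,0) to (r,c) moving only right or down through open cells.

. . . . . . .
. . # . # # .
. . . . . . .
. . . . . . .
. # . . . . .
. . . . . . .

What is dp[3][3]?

11

r\c   0   1   2   3   4   5   6
  0   1   1   1   1   1   1   1
  1   1   2   0   1   0   0   1
  2   1   3   3   4   4   4   5
  3   1   4   7  11  15  19  24
  4   1   0   7  18  33  52  76
  5   1   1   8  26  59 111 187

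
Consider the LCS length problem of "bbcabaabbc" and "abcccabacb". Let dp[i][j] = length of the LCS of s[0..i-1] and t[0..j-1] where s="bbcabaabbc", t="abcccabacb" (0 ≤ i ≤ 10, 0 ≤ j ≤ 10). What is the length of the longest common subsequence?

   ''  a  b  c  c  c  a  b  a  c  b
''  0  0  0  0  0  0  0  0  0  0  0
 b  0  0  1  1  1  1  1  1  1  1  1
 b  0  0  1  1  1  1  1  2  2  2  2
 c  0  0  1  2  2  2  2  2  2  3  3
 a  0  1  1  2  2  2  3  3  3  3  3
 b  0  1  2  2  2  2  3  4  4  4  4
 a  0  1  2  2  2  2  3  4  5  5  5
 a  0  1  2  2  2  2  3  4  5  5  5
 b  0  1  2  2  2  2  3  4  5  5  6
 b  0  1  2  2  2  2  3  4  5  5  6
 c  0  1  2  3  3  3  3  4  5  6  6

6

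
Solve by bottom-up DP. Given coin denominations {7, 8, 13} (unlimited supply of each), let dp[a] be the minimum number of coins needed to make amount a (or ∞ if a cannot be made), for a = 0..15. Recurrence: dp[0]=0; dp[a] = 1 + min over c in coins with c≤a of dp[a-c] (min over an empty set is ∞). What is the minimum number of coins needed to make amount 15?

 a  0  1  2  3  4  5  6  7  8  9 10 11 12 13 14 15
dp  0  -  -  -  -  -  -  1  1  -  -  -  -  1  2  2
(- denotes ∞ / unreachable)

2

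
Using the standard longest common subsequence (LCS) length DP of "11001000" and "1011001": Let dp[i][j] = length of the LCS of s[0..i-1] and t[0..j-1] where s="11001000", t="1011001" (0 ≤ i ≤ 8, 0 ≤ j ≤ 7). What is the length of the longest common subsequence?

5

   ''  1  0  1  1  0  0  1
''  0  0  0  0  0  0  0  0
 1  0  1  1  1  1  1  1  1
 1  0  1  1  2  2  2  2  2
 0  0  1  2  2  2  3  3  3
 0  0  1  2  2  2  3  4  4
 1  0  1  2  3  3  3  4  5
 0  0  1  2  3  3  4  4  5
 0  0  1  2  3  3  4  5  5
 0  0  1  2  3  3  4  5  5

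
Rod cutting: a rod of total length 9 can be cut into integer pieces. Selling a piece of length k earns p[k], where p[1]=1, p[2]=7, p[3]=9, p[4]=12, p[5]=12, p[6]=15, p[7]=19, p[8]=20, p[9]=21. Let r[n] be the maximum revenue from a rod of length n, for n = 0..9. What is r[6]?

   n    0    1    2    3    4    5    6    7    8    9
r[n]    0    1    7    9   14   16   21   23   28   30

21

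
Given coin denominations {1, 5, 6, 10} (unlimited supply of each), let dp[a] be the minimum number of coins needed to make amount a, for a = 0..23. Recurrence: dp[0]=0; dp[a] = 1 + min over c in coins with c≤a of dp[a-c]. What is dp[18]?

3

 a  0  1  2  3  4  5  6  7  8  9 10 11 12 13 14 15 16 17 18 19 20 21 22 23
dp  0  1  2  3  4  1  1  2  3  4  1  2  2  3  4  2  2  3  3  4  2  3  3  4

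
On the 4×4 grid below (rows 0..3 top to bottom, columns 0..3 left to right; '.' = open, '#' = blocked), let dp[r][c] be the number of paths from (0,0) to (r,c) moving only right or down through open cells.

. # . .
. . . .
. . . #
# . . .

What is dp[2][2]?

3

r\c   0   1   2   3
  0   1   0   0   0
  1   1   1   1   1
  2   1   2   3   0
  3   0   2   5   5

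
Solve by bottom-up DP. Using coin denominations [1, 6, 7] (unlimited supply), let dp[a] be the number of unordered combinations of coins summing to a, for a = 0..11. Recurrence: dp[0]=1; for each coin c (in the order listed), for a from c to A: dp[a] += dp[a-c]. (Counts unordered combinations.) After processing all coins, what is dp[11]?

3

after  coin     0     1     2     3     4     5     6     7     8     9    10    11
          1     1     1     1     1     1     1     1     1     1     1     1     1
          6     1     1     1     1     1     1     2     2     2     2     2     2
          7     1     1     1     1     1     1     2     3     3     3     3     3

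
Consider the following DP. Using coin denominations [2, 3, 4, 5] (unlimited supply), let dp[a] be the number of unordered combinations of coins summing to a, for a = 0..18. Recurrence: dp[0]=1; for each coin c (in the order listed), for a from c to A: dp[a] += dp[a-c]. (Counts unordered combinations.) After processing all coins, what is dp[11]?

7

after  coin     0     1     2     3     4     5     6     7     8     9    10    11    12    13    14    15    16    17    18
          2     1     0     1     0     1     0     1     0     1     0     1     0     1     0     1     0     1     0     1
          3     1     0     1     1     1     1     2     1     2     2     2     2     3     2     3     3     3     3     4
          4     1     0     1     1     2     1     3     2     4     3     5     4     7     5     8     7    10     8    12
          5     1     0     1     1     2     2     3     3     5     5     7     7    10    10    13    14    17    18    22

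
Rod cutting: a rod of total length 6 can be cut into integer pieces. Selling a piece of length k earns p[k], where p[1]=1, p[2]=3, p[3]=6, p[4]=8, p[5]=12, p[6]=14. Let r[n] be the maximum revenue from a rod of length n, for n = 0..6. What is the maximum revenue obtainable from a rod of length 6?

   n    0    1    2    3    4    5    6
r[n]    0    1    3    6    8   12   14

14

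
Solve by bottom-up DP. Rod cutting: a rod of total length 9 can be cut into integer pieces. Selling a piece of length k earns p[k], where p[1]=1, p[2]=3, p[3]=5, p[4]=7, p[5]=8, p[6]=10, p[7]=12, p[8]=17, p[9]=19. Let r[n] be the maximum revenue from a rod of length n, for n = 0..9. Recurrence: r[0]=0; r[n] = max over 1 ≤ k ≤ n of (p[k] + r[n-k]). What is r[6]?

   n    0    1    2    3    4    5    6    7    8    9
r[n]    0    1    3    5    7    8   10   12   17   19

10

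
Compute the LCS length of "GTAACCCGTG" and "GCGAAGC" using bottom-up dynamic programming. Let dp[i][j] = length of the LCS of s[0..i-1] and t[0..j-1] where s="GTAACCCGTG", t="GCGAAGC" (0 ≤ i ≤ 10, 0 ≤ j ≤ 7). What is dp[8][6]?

4

   ''  G  C  G  A  A  G  C
''  0  0  0  0  0  0  0  0
 G  0  1  1  1  1  1  1  1
 T  0  1  1  1  1  1  1  1
 A  0  1  1  1  2  2  2  2
 A  0  1  1  1  2  3  3  3
 C  0  1  2  2  2  3  3  4
 C  0  1  2  2  2  3  3  4
 C  0  1  2  2  2  3  3  4
 G  0  1  2  3  3  3  4  4
 T  0  1  2  3  3  3  4  4
 G  0  1  2  3  3  3  4  4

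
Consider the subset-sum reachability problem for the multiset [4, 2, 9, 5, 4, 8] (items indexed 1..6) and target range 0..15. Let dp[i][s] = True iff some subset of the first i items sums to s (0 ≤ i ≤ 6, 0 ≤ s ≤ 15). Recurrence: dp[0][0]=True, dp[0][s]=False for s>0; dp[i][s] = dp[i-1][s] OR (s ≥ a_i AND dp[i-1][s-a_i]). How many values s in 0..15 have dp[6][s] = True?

i\s   0   1   2   3   4   5   6   7   8   9  10  11  12  13  14  15
  0   T   F   F   F   F   F   F   F   F   F   F   F   F   F   F   F
  1   T   F   F   F   T   F   F   F   F   F   F   F   F   F   F   F
  2   T   F   T   F   T   F   T   F   F   F   F   F   F   F   F   F
  3   T   F   T   F   T   F   T   F   F   T   F   T   F   T   F   T
  4   T   F   T   F   T   T   T   T   F   T   F   T   F   T   T   T
  5   T   F   T   F   T   T   T   T   T   T   T   T   F   T   T   T
  6   T   F   T   F   T   T   T   T   T   T   T   T   T   T   T   T

14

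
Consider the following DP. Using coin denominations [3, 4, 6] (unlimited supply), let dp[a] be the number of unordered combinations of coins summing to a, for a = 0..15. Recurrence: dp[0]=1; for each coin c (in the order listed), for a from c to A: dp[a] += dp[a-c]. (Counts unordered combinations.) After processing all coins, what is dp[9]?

2

after  coin     0     1     2     3     4     5     6     7     8     9    10    11    12    13    14    15
          3     1     0     0     1     0     0     1     0     0     1     0     0     1     0     0     1
          4     1     0     0     1     1     0     1     1     1     1     1     1     2     1     1     2
          6     1     0     0     1     1     0     2     1     1     2     2     1     4     2     2     4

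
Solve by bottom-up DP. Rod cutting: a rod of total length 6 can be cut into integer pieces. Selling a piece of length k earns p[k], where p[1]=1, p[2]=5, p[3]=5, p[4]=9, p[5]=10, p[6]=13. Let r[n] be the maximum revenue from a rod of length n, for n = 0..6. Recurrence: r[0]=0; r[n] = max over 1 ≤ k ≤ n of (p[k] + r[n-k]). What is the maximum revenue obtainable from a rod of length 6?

   n    0    1    2    3    4    5    6
r[n]    0    1    5    6   10   11   15

15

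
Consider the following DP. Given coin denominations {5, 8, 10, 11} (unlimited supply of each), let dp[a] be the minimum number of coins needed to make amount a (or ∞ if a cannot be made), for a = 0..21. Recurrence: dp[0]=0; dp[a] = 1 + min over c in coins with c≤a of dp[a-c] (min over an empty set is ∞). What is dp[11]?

1

 a  0  1  2  3  4  5  6  7  8  9 10 11 12 13 14 15 16 17 18 19 20 21
dp  0  -  -  -  -  1  -  -  1  -  1  1  -  2  -  2  2  -  2  2  2  2
(- denotes ∞ / unreachable)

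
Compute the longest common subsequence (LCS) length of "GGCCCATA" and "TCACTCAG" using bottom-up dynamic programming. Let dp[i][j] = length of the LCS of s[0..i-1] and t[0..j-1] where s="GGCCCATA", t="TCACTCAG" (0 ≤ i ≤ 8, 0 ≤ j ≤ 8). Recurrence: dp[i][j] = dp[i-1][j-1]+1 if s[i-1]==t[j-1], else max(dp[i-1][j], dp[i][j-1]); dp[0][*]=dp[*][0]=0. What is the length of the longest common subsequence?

4

   ''  T  C  A  C  T  C  A  G
''  0  0  0  0  0  0  0  0  0
 G  0  0  0  0  0  0  0  0  1
 G  0  0  0  0  0  0  0  0  1
 C  0  0  1  1  1  1  1  1  1
 C  0  0  1  1  2  2  2  2  2
 C  0  0  1  1  2  2  3  3  3
 A  0  0  1  2  2  2  3  4  4
 T  0  1  1  2  2  3  3  4  4
 A  0  1  1  2  2  3  3  4  4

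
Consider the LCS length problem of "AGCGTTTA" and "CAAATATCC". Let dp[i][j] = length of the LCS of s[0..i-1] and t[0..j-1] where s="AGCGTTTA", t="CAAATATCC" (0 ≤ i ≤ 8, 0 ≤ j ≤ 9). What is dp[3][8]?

   ''  C  A  A  A  T  A  T  C  C
''  0  0  0  0  0  0  0  0  0  0
 A  0  0  1  1  1  1  1  1  1  1
 G  0  0  1  1  1  1  1  1  1  1
 C  0  1  1  1  1  1  1  1  2  2
 G  0  1  1  1  1  1  1  1  2  2
 T  0  1  1  1  1  2  2  2  2  2
 T  0  1  1  1  1  2  2  3  3  3
 T  0  1  1  1  1  2  2  3  3  3
 A  0  1  2  2  2  2  3  3  3  3

2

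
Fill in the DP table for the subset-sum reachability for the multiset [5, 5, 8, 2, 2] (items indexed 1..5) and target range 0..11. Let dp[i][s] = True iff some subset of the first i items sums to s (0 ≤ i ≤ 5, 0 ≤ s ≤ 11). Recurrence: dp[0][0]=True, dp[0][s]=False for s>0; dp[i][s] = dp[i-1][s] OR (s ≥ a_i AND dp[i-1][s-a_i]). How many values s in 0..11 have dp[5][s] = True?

8

i\s   0   1   2   3   4   5   6   7   8   9  10  11
  0   T   F   F   F   F   F   F   F   F   F   F   F
  1   T   F   F   F   F   T   F   F   F   F   F   F
  2   T   F   F   F   F   T   F   F   F   F   T   F
  3   T   F   F   F   F   T   F   F   T   F   T   F
  4   T   F   T   F   F   T   F   T   T   F   T   F
  5   T   F   T   F   T   T   F   T   T   T   T   F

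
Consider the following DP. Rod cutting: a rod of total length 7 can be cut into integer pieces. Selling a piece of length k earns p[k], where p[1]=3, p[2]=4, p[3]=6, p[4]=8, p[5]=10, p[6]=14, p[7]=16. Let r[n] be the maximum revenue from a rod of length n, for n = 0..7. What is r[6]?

18

   n    0    1    2    3    4    5    6    7
r[n]    0    3    6    9   12   15   18   21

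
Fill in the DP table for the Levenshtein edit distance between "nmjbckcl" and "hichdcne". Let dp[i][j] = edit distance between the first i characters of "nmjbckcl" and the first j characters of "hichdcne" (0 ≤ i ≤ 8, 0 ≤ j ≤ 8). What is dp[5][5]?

5

   ''  h  i  c  h  d  c  n  e
''  0  1  2  3  4  5  6  7  8
 n  1  1  2  3  4  5  6  6  7
 m  2  2  2  3  4  5  6  7  7
 j  3  3  3  3  4  5  6  7  8
 b  4  4  4  4  4  5  6  7  8
 c  5  5  5  4  5  5  5  6  7
 k  6  6  6  5  5  6  6  6  7
 c  7  7  7  6  6  6  6  7  7
 l  8  8  8  7  7  7  7  7  8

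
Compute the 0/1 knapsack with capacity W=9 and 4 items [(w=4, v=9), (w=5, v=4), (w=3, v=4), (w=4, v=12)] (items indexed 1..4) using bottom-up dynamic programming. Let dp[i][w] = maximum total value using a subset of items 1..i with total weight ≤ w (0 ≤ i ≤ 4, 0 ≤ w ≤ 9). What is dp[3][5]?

9

i\w   0   1   2   3   4   5   6   7   8   9
  0   0   0   0   0   0   0   0   0   0   0
  1   0   0   0   0   9   9   9   9   9   9
  2   0   0   0   0   9   9   9   9   9  13
  3   0   0   0   4   9   9   9  13  13  13
  4   0   0   0   4  12  12  12  16  21  21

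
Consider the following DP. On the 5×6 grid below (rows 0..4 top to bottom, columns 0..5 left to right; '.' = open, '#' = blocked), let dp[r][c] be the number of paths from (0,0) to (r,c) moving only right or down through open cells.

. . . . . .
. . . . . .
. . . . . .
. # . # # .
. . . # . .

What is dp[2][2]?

r\c   0   1   2   3   4   5
  0   1   1   1   1   1   1
  1   1   2   3   4   5   6
  2   1   3   6  10  15  21
  3   1   0   6   0   0  21
  4   1   1   7   0   0  21

6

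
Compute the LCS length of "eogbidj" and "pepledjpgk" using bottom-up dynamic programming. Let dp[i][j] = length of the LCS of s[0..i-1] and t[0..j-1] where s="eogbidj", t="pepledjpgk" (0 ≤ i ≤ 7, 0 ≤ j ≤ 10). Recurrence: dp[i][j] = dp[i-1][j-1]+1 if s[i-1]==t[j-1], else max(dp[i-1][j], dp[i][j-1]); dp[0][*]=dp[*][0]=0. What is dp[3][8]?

1

   ''  p  e  p  l  e  d  j  p  g  k
''  0  0  0  0  0  0  0  0  0  0  0
 e  0  0  1  1  1  1  1  1  1  1  1
 o  0  0  1  1  1  1  1  1  1  1  1
 g  0  0  1  1  1  1  1  1  1  2  2
 b  0  0  1  1  1  1  1  1  1  2  2
 i  0  0  1  1  1  1  1  1  1  2  2
 d  0  0  1  1  1  1  2  2  2  2  2
 j  0  0  1  1  1  1  2  3  3  3  3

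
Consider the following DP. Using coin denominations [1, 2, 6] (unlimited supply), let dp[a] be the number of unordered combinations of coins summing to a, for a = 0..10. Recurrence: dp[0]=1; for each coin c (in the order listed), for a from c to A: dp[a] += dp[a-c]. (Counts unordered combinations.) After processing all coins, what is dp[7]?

after  coin     0     1     2     3     4     5     6     7     8     9    10
          1     1     1     1     1     1     1     1     1     1     1     1
          2     1     1     2     2     3     3     4     4     5     5     6
          6     1     1     2     2     3     3     5     5     7     7     9

5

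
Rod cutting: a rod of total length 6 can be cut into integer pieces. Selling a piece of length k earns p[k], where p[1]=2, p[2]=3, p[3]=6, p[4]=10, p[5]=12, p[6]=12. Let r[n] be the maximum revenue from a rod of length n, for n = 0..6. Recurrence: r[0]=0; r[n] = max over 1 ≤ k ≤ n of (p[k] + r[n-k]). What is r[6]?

14

   n    0    1    2    3    4    5    6
r[n]    0    2    4    6   10   12   14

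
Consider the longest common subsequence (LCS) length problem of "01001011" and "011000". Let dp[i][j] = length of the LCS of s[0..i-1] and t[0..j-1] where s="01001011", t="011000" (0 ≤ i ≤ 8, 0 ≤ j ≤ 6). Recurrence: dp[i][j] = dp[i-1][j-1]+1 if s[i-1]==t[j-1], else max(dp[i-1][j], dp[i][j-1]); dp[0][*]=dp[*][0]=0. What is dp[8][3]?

   ''  0  1  1  0  0  0
''  0  0  0  0  0  0  0
 0  0  1  1  1  1  1  1
 1  0  1  2  2  2  2  2
 0  0  1  2  2  3  3  3
 0  0  1  2  2  3  4  4
 1  0  1  2  3  3  4  4
 0  0  1  2  3  4  4  5
 1  0  1  2  3  4  4  5
 1  0  1  2  3  4  4  5

3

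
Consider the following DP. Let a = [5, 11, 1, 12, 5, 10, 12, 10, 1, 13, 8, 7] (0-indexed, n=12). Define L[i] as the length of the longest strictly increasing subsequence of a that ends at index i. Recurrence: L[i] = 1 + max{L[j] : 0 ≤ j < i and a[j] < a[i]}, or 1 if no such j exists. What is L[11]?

   i    0    1    2    3    4    5    6    7    8    9   10   11
a[i]    5   11    1   12    5   10   12   10    1   13    8    7
L[i]    1    2    1    3    2    3    4    3    1    5    3    3

3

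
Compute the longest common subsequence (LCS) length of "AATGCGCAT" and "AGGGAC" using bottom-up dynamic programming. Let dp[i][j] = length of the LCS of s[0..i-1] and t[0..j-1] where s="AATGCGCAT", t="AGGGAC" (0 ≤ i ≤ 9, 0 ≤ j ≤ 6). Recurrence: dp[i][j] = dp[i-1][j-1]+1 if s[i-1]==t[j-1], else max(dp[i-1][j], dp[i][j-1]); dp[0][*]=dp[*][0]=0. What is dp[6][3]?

3

   ''  A  G  G  G  A  C
''  0  0  0  0  0  0  0
 A  0  1  1  1  1  1  1
 A  0  1  1  1  1  2  2
 T  0  1  1  1  1  2  2
 G  0  1  2  2  2  2  2
 C  0  1  2  2  2  2  3
 G  0  1  2  3  3  3  3
 C  0  1  2  3  3  3  4
 A  0  1  2  3  3  4  4
 T  0  1  2  3  3  4  4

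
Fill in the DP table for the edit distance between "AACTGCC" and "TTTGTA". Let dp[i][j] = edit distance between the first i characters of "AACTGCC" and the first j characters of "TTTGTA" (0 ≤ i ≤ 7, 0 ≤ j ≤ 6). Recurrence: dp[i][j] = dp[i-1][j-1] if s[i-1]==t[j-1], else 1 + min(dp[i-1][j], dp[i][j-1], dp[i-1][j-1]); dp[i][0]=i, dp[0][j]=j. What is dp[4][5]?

4

   ''  T  T  T  G  T  A
''  0  1  2  3  4  5  6
 A  1  1  2  3  4  5  5
 A  2  2  2  3  4  5  5
 C  3  3  3  3  4  5  6
 T  4  3  3  3  4  4  5
 G  5  4  4  4  3  4  5
 C  6  5  5  5  4  4  5
 C  7  6  6  6  5  5  5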